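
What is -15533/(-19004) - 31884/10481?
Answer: -443122163/199180924 ≈ -2.2247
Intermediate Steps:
-15533/(-19004) - 31884/10481 = -15533*(-1/19004) - 31884*1/10481 = 15533/19004 - 31884/10481 = -443122163/199180924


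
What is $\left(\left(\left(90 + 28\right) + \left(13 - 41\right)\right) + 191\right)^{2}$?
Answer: $78961$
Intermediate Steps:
$\left(\left(\left(90 + 28\right) + \left(13 - 41\right)\right) + 191\right)^{2} = \left(\left(118 + \left(13 - 41\right)\right) + 191\right)^{2} = \left(\left(118 - 28\right) + 191\right)^{2} = \left(90 + 191\right)^{2} = 281^{2} = 78961$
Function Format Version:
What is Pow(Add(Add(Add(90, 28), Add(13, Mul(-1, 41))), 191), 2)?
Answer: 78961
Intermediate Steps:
Pow(Add(Add(Add(90, 28), Add(13, Mul(-1, 41))), 191), 2) = Pow(Add(Add(118, Add(13, -41)), 191), 2) = Pow(Add(Add(118, -28), 191), 2) = Pow(Add(90, 191), 2) = Pow(281, 2) = 78961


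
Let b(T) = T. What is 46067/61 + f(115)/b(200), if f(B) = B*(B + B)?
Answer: 216537/244 ≈ 887.45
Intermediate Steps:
f(B) = 2*B² (f(B) = B*(2*B) = 2*B²)
46067/61 + f(115)/b(200) = 46067/61 + (2*115²)/200 = 46067*(1/61) + (2*13225)*(1/200) = 46067/61 + 26450*(1/200) = 46067/61 + 529/4 = 216537/244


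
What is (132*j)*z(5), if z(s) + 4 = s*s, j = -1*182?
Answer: -504504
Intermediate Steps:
j = -182
z(s) = -4 + s**2 (z(s) = -4 + s*s = -4 + s**2)
(132*j)*z(5) = (132*(-182))*(-4 + 5**2) = -24024*(-4 + 25) = -24024*21 = -504504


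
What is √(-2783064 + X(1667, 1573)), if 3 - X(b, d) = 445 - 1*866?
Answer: 4*I*√173915 ≈ 1668.1*I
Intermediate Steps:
X(b, d) = 424 (X(b, d) = 3 - (445 - 1*866) = 3 - (445 - 866) = 3 - 1*(-421) = 3 + 421 = 424)
√(-2783064 + X(1667, 1573)) = √(-2783064 + 424) = √(-2782640) = 4*I*√173915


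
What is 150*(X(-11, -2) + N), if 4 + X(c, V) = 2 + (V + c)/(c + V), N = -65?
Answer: -9900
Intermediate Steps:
X(c, V) = -1 (X(c, V) = -4 + (2 + (V + c)/(c + V)) = -4 + (2 + (V + c)/(V + c)) = -4 + (2 + 1) = -4 + 3 = -1)
150*(X(-11, -2) + N) = 150*(-1 - 65) = 150*(-66) = -9900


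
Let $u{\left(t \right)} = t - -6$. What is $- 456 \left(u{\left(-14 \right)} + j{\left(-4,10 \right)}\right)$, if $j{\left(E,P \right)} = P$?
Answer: $-912$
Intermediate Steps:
$u{\left(t \right)} = 6 + t$ ($u{\left(t \right)} = t + 6 = 6 + t$)
$- 456 \left(u{\left(-14 \right)} + j{\left(-4,10 \right)}\right) = - 456 \left(\left(6 - 14\right) + 10\right) = - 456 \left(-8 + 10\right) = \left(-456\right) 2 = -912$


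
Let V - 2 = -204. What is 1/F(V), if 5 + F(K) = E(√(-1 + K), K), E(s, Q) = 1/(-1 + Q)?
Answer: -203/1016 ≈ -0.19980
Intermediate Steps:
V = -202 (V = 2 - 204 = -202)
F(K) = -5 + 1/(-1 + K)
1/F(V) = 1/((6 - 5*(-202))/(-1 - 202)) = 1/((6 + 1010)/(-203)) = 1/(-1/203*1016) = 1/(-1016/203) = -203/1016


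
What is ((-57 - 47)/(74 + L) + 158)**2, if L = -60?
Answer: 1110916/49 ≈ 22672.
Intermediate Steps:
((-57 - 47)/(74 + L) + 158)**2 = ((-57 - 47)/(74 - 60) + 158)**2 = (-104/14 + 158)**2 = (-104*1/14 + 158)**2 = (-52/7 + 158)**2 = (1054/7)**2 = 1110916/49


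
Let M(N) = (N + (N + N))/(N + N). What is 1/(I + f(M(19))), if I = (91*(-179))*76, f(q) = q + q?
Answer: -1/1237961 ≈ -8.0778e-7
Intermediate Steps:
M(N) = 3/2 (M(N) = (N + 2*N)/((2*N)) = (3*N)*(1/(2*N)) = 3/2)
f(q) = 2*q
I = -1237964 (I = -16289*76 = -1237964)
1/(I + f(M(19))) = 1/(-1237964 + 2*(3/2)) = 1/(-1237964 + 3) = 1/(-1237961) = -1/1237961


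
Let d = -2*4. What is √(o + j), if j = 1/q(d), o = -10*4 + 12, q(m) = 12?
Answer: I*√1005/6 ≈ 5.2836*I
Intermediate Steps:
d = -8
o = -28 (o = -40 + 12 = -28)
j = 1/12 ≈ 0.083333
√(o + j) = √(-28 + 1/12) = √(-335/12) = I*√1005/6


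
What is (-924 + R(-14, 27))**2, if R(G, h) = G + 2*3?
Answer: 868624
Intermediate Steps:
R(G, h) = 6 + G (R(G, h) = G + 6 = 6 + G)
(-924 + R(-14, 27))**2 = (-924 + (6 - 14))**2 = (-924 - 8)**2 = (-932)**2 = 868624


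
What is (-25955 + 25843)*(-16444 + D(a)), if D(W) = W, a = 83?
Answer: 1832432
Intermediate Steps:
(-25955 + 25843)*(-16444 + D(a)) = (-25955 + 25843)*(-16444 + 83) = -112*(-16361) = 1832432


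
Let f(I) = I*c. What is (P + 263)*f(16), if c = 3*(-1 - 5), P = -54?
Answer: -60192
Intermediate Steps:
c = -18 (c = 3*(-6) = -18)
f(I) = -18*I (f(I) = I*(-18) = -18*I)
(P + 263)*f(16) = (-54 + 263)*(-18*16) = 209*(-288) = -60192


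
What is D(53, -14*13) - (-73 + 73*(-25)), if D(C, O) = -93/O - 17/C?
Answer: 18309943/9646 ≈ 1898.2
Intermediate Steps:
D(53, -14*13) - (-73 + 73*(-25)) = (-93/((-14*13)) - 17/53) - (-73 + 73*(-25)) = (-93/(-182) - 17*1/53) - (-73 - 1825) = (-93*(-1/182) - 17/53) - 1*(-1898) = (93/182 - 17/53) + 1898 = 1835/9646 + 1898 = 18309943/9646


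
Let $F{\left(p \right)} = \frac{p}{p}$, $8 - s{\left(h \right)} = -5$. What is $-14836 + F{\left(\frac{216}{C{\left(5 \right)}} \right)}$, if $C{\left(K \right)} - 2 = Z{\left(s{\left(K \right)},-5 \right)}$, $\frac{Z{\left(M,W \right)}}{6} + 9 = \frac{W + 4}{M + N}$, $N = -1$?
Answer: $-14835$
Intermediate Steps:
$s{\left(h \right)} = 13$ ($s{\left(h \right)} = 8 - -5 = 8 + 5 = 13$)
$Z{\left(M,W \right)} = -54 + \frac{6 \left(4 + W\right)}{-1 + M}$ ($Z{\left(M,W \right)} = -54 + 6 \frac{W + 4}{M - 1} = -54 + 6 \frac{4 + W}{-1 + M} = -54 + \frac{6 \left(4 + W\right)}{-1 + M}$)
$C{\left(K \right)} = - \frac{105}{2}$ ($C{\left(K \right)} = 2 + \frac{6 \left(13 - 5 - 117\right)}{-1 + 13} = 2 + \frac{6 \left(13 - 5 - 117\right)}{12} = 2 + 6 \cdot \frac{1}{12} \left(-109\right) = 2 - \frac{109}{2} = - \frac{105}{2}$)
$F{\left(p \right)} = 1$
$-14836 + F{\left(\frac{216}{C{\left(5 \right)}} \right)} = -14836 + 1 = -14835$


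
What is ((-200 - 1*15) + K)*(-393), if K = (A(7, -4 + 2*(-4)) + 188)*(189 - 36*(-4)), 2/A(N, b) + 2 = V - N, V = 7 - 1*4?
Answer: -24475254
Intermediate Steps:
V = 3 (V = 7 - 4 = 3)
A(N, b) = 2/(1 - N) (A(N, b) = 2/(-2 + (3 - N)) = 2/(1 - N))
K = 62493 (K = (-2/(-1 + 7) + 188)*(189 - 36*(-4)) = (-2/6 + 188)*(189 + 144) = (-2*⅙ + 188)*333 = (-⅓ + 188)*333 = (563/3)*333 = 62493)
((-200 - 1*15) + K)*(-393) = ((-200 - 1*15) + 62493)*(-393) = ((-200 - 15) + 62493)*(-393) = (-215 + 62493)*(-393) = 62278*(-393) = -24475254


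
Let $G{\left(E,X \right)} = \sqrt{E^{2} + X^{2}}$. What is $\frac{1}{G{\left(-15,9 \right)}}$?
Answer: $\frac{\sqrt{34}}{102} \approx 0.057166$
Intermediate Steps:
$\frac{1}{G{\left(-15,9 \right)}} = \frac{1}{\sqrt{\left(-15\right)^{2} + 9^{2}}} = \frac{1}{\sqrt{225 + 81}} = \frac{1}{\sqrt{306}} = \frac{1}{3 \sqrt{34}} = \frac{\sqrt{34}}{102}$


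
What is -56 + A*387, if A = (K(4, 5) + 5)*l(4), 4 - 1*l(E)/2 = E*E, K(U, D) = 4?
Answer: -83648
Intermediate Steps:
l(E) = 8 - 2*E² (l(E) = 8 - 2*E*E = 8 - 2*E²)
A = -216 (A = (4 + 5)*(8 - 2*4²) = 9*(8 - 2*16) = 9*(8 - 32) = 9*(-24) = -216)
-56 + A*387 = -56 - 216*387 = -56 - 83592 = -83648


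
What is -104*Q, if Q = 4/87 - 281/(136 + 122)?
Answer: 405860/3741 ≈ 108.49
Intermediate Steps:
Q = -7805/7482 (Q = 4*(1/87) - 281/258 = 4/87 - 281*1/258 = 4/87 - 281/258 = -7805/7482 ≈ -1.0432)
-104*Q = -104*(-7805/7482) = 405860/3741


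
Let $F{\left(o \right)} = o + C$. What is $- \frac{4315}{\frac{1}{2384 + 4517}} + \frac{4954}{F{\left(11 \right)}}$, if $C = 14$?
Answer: $- \frac{744440421}{25} \approx -2.9778 \cdot 10^{7}$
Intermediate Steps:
$F{\left(o \right)} = 14 + o$ ($F{\left(o \right)} = o + 14 = 14 + o$)
$- \frac{4315}{\frac{1}{2384 + 4517}} + \frac{4954}{F{\left(11 \right)}} = - \frac{4315}{\frac{1}{2384 + 4517}} + \frac{4954}{14 + 11} = - \frac{4315}{\frac{1}{6901}} + \frac{4954}{25} = - 4315 \frac{1}{\frac{1}{6901}} + 4954 \cdot \frac{1}{25} = \left(-4315\right) 6901 + \frac{4954}{25} = -29777815 + \frac{4954}{25} = - \frac{744440421}{25}$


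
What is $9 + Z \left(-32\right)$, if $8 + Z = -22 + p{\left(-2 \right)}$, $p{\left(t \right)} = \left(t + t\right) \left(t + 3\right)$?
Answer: $1097$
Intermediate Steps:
$p{\left(t \right)} = 2 t \left(3 + t\right)$
$Z = -34$ ($Z = -8 - \left(22 + 4 \left(3 - 2\right)\right) = -8 - \left(22 + 4 \cdot 1\right) = -8 - 26 = -34$)
$9 + Z \left(-32\right) = 9 - -1088 = 9 + 1088 = 1097$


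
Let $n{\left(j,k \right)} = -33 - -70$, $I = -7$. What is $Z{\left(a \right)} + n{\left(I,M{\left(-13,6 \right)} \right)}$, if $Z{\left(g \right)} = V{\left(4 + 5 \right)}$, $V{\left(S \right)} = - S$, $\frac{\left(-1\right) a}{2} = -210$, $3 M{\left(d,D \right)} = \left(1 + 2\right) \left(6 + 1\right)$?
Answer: $28$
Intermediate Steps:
$M{\left(d,D \right)} = 7$ ($M{\left(d,D \right)} = \frac{\left(1 + 2\right) \left(6 + 1\right)}{3} = \frac{3 \cdot 7}{3} = \frac{1}{3} \cdot 21 = 7$)
$n{\left(j,k \right)} = 37$ ($n{\left(j,k \right)} = -33 + 70 = 37$)
$a = 420$ ($a = \left(-2\right) \left(-210\right) = 420$)
$Z{\left(g \right)} = -9$ ($Z{\left(g \right)} = - (4 + 5) = \left(-1\right) 9 = -9$)
$Z{\left(a \right)} + n{\left(I,M{\left(-13,6 \right)} \right)} = -9 + 37 = 28$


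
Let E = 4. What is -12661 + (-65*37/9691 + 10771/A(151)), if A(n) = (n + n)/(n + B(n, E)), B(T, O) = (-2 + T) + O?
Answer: -2661695884/1463341 ≈ -1818.9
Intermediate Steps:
B(T, O) = -2 + O + T
A(n) = 2*n/(2 + 2*n) (A(n) = (n + n)/(n + (-2 + 4 + n)) = (2*n)/(n + (2 + n)) = (2*n)/(2 + 2*n) = 2*n/(2 + 2*n))
-12661 + (-65*37/9691 + 10771/A(151)) = -12661 + (-65*37/9691 + 10771/((151/(1 + 151)))) = -12661 + (-2405*1/9691 + 10771/((151/152))) = -12661 + (-2405/9691 + 10771/((151*(1/152)))) = -12661 + (-2405/9691 + 10771/(151/152)) = -12661 + (-2405/9691 + 10771*(152/151)) = -12661 + (-2405/9691 + 1637192/151) = -12661 + 15865664517/1463341 = -2661695884/1463341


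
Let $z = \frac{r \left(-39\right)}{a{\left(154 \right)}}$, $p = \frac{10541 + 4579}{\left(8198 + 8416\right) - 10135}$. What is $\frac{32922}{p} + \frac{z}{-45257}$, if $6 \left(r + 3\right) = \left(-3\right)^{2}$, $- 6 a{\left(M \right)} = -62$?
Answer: $\frac{16625286472577}{1178492280} \approx 14107.0$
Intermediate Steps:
$a{\left(M \right)} = \frac{31}{3}$ ($a{\left(M \right)} = \left(- \frac{1}{6}\right) \left(-62\right) = \frac{31}{3}$)
$r = - \frac{3}{2}$ ($r = -3 + \frac{\left(-3\right)^{2}}{6} = -3 + \frac{1}{6} \cdot 9 = -3 + \frac{3}{2} = - \frac{3}{2} \approx -1.5$)
$p = \frac{15120}{6479}$ ($p = \frac{15120}{16614 - 10135} = \frac{15120}{6479} \approx 2.3337$)
$z = \frac{351}{62}$ ($z = \frac{\left(- \frac{3}{2}\right) \left(-39\right)}{\frac{31}{3}} = \frac{117}{2} \cdot \frac{3}{31} = \frac{351}{62} \approx 5.6613$)
$\frac{32922}{p} + \frac{z}{-45257} = \frac{32922}{\frac{15120}{6479}} + \frac{351}{62 \left(-45257\right)} = 32922 \cdot \frac{6479}{15120} + \frac{351}{62} \left(- \frac{1}{45257}\right) = \frac{11850091}{840} - \frac{351}{2805934} = \frac{16625286472577}{1178492280}$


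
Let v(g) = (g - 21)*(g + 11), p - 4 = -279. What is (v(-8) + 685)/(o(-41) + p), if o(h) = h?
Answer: -299/158 ≈ -1.8924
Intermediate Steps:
p = -275 (p = 4 - 279 = -275)
v(g) = (-21 + g)*(11 + g)
(v(-8) + 685)/(o(-41) + p) = ((-231 + (-8)**2 - 10*(-8)) + 685)/(-41 - 275) = ((-231 + 64 + 80) + 685)/(-316) = (-87 + 685)*(-1/316) = 598*(-1/316) = -299/158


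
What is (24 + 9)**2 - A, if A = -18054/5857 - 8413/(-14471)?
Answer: 92511973076/84756647 ≈ 1091.5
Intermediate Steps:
A = -211984493/84756647 (A = -18054*1/5857 - 8413*(-1/14471) = -18054/5857 + 8413/14471 = -211984493/84756647 ≈ -2.5011)
(24 + 9)**2 - A = (24 + 9)**2 - 1*(-211984493/84756647) = 33**2 + 211984493/84756647 = 1089 + 211984493/84756647 = 92511973076/84756647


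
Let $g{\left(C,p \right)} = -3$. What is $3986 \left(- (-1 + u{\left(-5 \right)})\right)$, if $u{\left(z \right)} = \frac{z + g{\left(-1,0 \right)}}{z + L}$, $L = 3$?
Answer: $-11958$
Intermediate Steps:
$u{\left(z \right)} = \frac{-3 + z}{3 + z}$ ($u{\left(z \right)} = \frac{z - 3}{z + 3} = \frac{-3 + z}{3 + z}$)
$3986 \left(- (-1 + u{\left(-5 \right)})\right) = 3986 \left(- (-1 + \frac{-3 - 5}{3 - 5})\right) = 3986 \left(- (-1 + \frac{1}{-2} \left(-8\right))\right) = 3986 \left(- (-1 - -4)\right) = 3986 \left(- (-1 + 4)\right) = 3986 \left(\left(-1\right) 3\right) = 3986 \left(-3\right) = -11958$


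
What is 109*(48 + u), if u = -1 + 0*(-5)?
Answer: 5123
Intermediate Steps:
u = -1 (u = -1 + 0 = -1)
109*(48 + u) = 109*(48 - 1) = 109*47 = 5123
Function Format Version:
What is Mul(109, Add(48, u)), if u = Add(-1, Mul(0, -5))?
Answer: 5123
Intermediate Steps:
u = -1 (u = Add(-1, 0) = -1)
Mul(109, Add(48, u)) = Mul(109, Add(48, -1)) = Mul(109, 47) = 5123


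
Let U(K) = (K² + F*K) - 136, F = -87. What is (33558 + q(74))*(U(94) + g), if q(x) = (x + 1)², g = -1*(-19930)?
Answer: 801370716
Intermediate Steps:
g = 19930
U(K) = -136 + K² - 87*K (U(K) = (K² - 87*K) - 136 = -136 + K² - 87*K)
q(x) = (1 + x)²
(33558 + q(74))*(U(94) + g) = (33558 + (1 + 74)²)*((-136 + 94² - 87*94) + 19930) = (33558 + 75²)*((-136 + 8836 - 8178) + 19930) = (33558 + 5625)*(522 + 19930) = 39183*20452 = 801370716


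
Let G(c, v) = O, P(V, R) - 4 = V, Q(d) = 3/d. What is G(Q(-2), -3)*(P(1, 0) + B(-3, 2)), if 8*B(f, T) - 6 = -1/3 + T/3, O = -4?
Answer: -139/6 ≈ -23.167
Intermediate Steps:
P(V, R) = 4 + V
G(c, v) = -4
B(f, T) = 17/24 + T/24 (B(f, T) = ¾ + (-1/3 + T/3)/8 = ¾ + (-1*⅓ + T*(⅓))/8 = ¾ + (-⅓ + T/3)/8 = ¾ + (-1/24 + T/24) = 17/24 + T/24)
G(Q(-2), -3)*(P(1, 0) + B(-3, 2)) = -4*((4 + 1) + (17/24 + (1/24)*2)) = -4*(5 + (17/24 + 1/12)) = -4*(5 + 19/24) = -4*139/24 = -139/6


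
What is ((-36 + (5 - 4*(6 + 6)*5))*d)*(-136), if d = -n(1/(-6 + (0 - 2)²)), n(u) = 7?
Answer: -257992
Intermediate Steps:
d = -7 (d = -1*7 = -7)
((-36 + (5 - 4*(6 + 6)*5))*d)*(-136) = ((-36 + (5 - 4*(6 + 6)*5))*(-7))*(-136) = ((-36 + (5 - 4*12*5))*(-7))*(-136) = ((-36 + (5 - 48*5))*(-7))*(-136) = ((-36 + (5 - 240))*(-7))*(-136) = ((-36 - 235)*(-7))*(-136) = -271*(-7)*(-136) = 1897*(-136) = -257992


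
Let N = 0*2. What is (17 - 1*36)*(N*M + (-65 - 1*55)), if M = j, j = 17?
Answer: 2280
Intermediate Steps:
M = 17
N = 0
(17 - 1*36)*(N*M + (-65 - 1*55)) = (17 - 1*36)*(0*17 + (-65 - 1*55)) = (17 - 36)*(0 + (-65 - 55)) = -19*(0 - 120) = -19*(-120) = 2280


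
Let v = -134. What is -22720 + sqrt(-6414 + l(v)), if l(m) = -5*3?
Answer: -22720 + I*sqrt(6429) ≈ -22720.0 + 80.181*I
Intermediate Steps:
l(m) = -15
-22720 + sqrt(-6414 + l(v)) = -22720 + sqrt(-6414 - 15) = -22720 + sqrt(-6429) = -22720 + I*sqrt(6429)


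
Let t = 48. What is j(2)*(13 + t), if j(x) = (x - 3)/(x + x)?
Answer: -61/4 ≈ -15.250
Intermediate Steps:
j(x) = (-3 + x)/(2*x) (j(x) = (-3 + x)/((2*x)) = (-3 + x)*(1/(2*x)) = (-3 + x)/(2*x))
j(2)*(13 + t) = ((1/2)*(-3 + 2)/2)*(13 + 48) = ((1/2)*(1/2)*(-1))*61 = -1/4*61 = -61/4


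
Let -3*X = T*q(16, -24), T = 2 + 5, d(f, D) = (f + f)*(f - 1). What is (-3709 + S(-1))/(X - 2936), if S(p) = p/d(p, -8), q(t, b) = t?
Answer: 44511/35680 ≈ 1.2475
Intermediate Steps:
d(f, D) = 2*f*(-1 + f) (d(f, D) = (2*f)*(-1 + f) = 2*f*(-1 + f))
T = 7
S(p) = 1/(2*(-1 + p)) (S(p) = p/((2*p*(-1 + p))) = p*(1/(2*p*(-1 + p))) = 1/(2*(-1 + p)))
X = -112/3 (X = -7*16/3 = -⅓*112 = -112/3 ≈ -37.333)
(-3709 + S(-1))/(X - 2936) = (-3709 + 1/(2*(-1 - 1)))/(-112/3 - 2936) = (-3709 + (½)/(-2))/(-8920/3) = (-3709 + (½)*(-½))*(-3/8920) = (-3709 - ¼)*(-3/8920) = -14837/4*(-3/8920) = 44511/35680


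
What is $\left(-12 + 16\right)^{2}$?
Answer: $16$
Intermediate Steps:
$\left(-12 + 16\right)^{2} = 4^{2} = 16$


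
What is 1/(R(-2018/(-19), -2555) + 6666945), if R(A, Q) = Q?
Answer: 1/6664390 ≈ 1.5005e-7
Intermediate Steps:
1/(R(-2018/(-19), -2555) + 6666945) = 1/(-2555 + 6666945) = 1/6664390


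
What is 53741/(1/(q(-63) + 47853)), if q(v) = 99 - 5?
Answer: 2576719727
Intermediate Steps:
q(v) = 94
53741/(1/(q(-63) + 47853)) = 53741/(1/(94 + 47853)) = 53741/(1/47947) = 53741*47947 = 2576719727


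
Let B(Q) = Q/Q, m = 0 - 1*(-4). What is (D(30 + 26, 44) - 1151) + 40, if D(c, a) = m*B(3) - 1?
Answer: -1108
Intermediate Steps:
m = 4 (m = 0 + 4 = 4)
B(Q) = 1
D(c, a) = 3 (D(c, a) = 4*1 - 1 = 4 - 1 = 3)
(D(30 + 26, 44) - 1151) + 40 = (3 - 1151) + 40 = -1148 + 40 = -1108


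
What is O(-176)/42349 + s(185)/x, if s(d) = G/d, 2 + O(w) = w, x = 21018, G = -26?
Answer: -346611907/82333443585 ≈ -0.0042099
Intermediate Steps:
O(w) = -2 + w
s(d) = -26/d
O(-176)/42349 + s(185)/x = (-2 - 176)/42349 - 26/185/21018 = -178*1/42349 - 26*1/185*(1/21018) = -178/42349 - 26/185*1/21018 = -178/42349 - 13/1944165 = -346611907/82333443585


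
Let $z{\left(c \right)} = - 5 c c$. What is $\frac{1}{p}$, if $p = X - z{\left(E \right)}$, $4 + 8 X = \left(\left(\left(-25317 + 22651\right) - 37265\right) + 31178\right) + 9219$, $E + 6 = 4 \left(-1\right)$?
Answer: $\frac{4}{2231} \approx 0.0017929$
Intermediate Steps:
$E = -10$ ($E = -6 + 4 \left(-1\right) = -6 - 4 = -10$)
$z{\left(c \right)} = - 5 c^{2}$
$X = \frac{231}{4}$ ($X = - \frac{1}{2} + \frac{\left(\left(\left(-25317 + 22651\right) - 37265\right) + 31178\right) + 9219}{8} = - \frac{1}{2} + \frac{\left(\left(-2666 - 37265\right) + 31178\right) + 9219}{8} = - \frac{1}{2} + \frac{\left(-39931 + 31178\right) + 9219}{8} = - \frac{1}{2} + \frac{-8753 + 9219}{8} = - \frac{1}{2} + \frac{1}{8} \cdot 466 = - \frac{1}{2} + \frac{233}{4} = \frac{231}{4} \approx 57.75$)
$p = \frac{2231}{4}$ ($p = \frac{231}{4} - - 5 \left(-10\right)^{2} = \frac{231}{4} - \left(-5\right) 100 = \frac{231}{4} - -500 = \frac{231}{4} + 500 = \frac{2231}{4} \approx 557.75$)
$\frac{1}{p} = \frac{1}{\frac{2231}{4}} = \frac{4}{2231}$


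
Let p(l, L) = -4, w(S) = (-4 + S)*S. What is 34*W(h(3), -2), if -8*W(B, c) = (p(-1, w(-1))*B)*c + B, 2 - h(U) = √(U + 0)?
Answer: -153/2 + 153*√3/4 ≈ -10.249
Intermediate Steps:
w(S) = S*(-4 + S)
h(U) = 2 - √U (h(U) = 2 - √(U + 0) = 2 - √U)
W(B, c) = -B/8 + B*c/2 (W(B, c) = -((-4*B)*c + B)/8 = -(-4*B*c + B)/8 = -(B - 4*B*c)/8 = -B/8 + B*c/2)
34*W(h(3), -2) = 34*((2 - √3)*(-1 + 4*(-2))/8) = 34*((2 - √3)*(-1 - 8)/8) = 34*((⅛)*(2 - √3)*(-9)) = 34*(-9/4 + 9*√3/8) = -153/2 + 153*√3/4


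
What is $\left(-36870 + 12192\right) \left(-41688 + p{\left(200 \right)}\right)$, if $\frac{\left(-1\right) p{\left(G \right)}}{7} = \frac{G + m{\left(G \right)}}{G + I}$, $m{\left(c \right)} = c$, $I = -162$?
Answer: $\frac{19581302016}{19} \approx 1.0306 \cdot 10^{9}$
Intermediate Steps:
$p{\left(G \right)} = - \frac{14 G}{-162 + G}$ ($p{\left(G \right)} = - 7 \frac{G + G}{G - 162} = - 7 \frac{2 G}{-162 + G} = - \frac{14 G}{-162 + G}$)
$\left(-36870 + 12192\right) \left(-41688 + p{\left(200 \right)}\right) = \left(-36870 + 12192\right) \left(-41688 - \frac{2800}{-162 + 200}\right) = - 24678 \left(-41688 - \frac{2800}{38}\right) = - 24678 \left(-41688 - 2800 \cdot \frac{1}{38}\right) = - 24678 \left(-41688 - \frac{1400}{19}\right) = \left(-24678\right) \left(- \frac{793472}{19}\right) = \frac{19581302016}{19}$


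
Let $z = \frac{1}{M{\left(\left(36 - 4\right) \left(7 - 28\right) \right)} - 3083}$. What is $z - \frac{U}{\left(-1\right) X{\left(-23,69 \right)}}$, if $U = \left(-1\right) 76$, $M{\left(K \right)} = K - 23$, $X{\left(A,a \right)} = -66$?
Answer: $\frac{143531}{124674} \approx 1.1513$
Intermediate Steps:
$M{\left(K \right)} = -23 + K$
$U = -76$
$z = - \frac{1}{3778}$ ($z = \frac{1}{\left(-23 + \left(36 - 4\right) \left(7 - 28\right)\right) - 3083} = \frac{1}{\left(-23 + 32 \left(-21\right)\right) - 3083} = \frac{1}{\left(-23 - 672\right) - 3083} = \frac{1}{-695 - 3083} = \frac{1}{-3778} = - \frac{1}{3778} \approx -0.00026469$)
$z - \frac{U}{\left(-1\right) X{\left(-23,69 \right)}} = - \frac{1}{3778} - - \frac{76}{\left(-1\right) \left(-66\right)} = - \frac{1}{3778} - - \frac{76}{66} = - \frac{1}{3778} - \left(-76\right) \frac{1}{66} = - \frac{1}{3778} - - \frac{38}{33} = - \frac{1}{3778} + \frac{38}{33} = \frac{143531}{124674}$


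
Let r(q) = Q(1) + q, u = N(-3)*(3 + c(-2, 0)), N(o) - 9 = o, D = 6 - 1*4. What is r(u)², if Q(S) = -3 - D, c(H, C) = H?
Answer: 1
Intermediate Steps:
D = 2 (D = 6 - 4 = 2)
N(o) = 9 + o
Q(S) = -5 (Q(S) = -3 - 1*2 = -3 - 2 = -5)
u = 6 (u = (9 - 3)*(3 - 2) = 6*1 = 6)
r(q) = -5 + q
r(u)² = (-5 + 6)² = 1² = 1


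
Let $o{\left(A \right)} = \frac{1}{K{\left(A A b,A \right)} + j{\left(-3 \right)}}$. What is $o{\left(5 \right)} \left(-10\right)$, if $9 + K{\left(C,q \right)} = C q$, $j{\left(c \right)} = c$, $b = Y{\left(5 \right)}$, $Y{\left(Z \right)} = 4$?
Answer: $- \frac{5}{244} \approx -0.020492$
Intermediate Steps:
$b = 4$
$K{\left(C,q \right)} = -9 + C q$
$o{\left(A \right)} = \frac{1}{-12 + 4 A^{3}}$ ($o{\left(A \right)} = \frac{1}{\left(-9 + A A 4 A\right) - 3} = \frac{1}{\left(-9 + A^{2} \cdot 4 A\right) - 3} = \frac{1}{\left(-9 + 4 A^{2} A\right) - 3} = \frac{1}{\left(-9 + 4 A^{3}\right) - 3} = \frac{1}{-12 + 4 A^{3}}$)
$o{\left(5 \right)} \left(-10\right) = \frac{1}{4 \left(-3 + 5^{3}\right)} \left(-10\right) = \frac{1}{4 \left(-3 + 125\right)} \left(-10\right) = \frac{1}{4 \cdot 122} \left(-10\right) = \frac{1}{4} \cdot \frac{1}{122} \left(-10\right) = \frac{1}{488} \left(-10\right) = - \frac{5}{244}$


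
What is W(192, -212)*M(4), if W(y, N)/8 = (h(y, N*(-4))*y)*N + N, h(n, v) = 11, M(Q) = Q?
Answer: -14334592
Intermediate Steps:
W(y, N) = 8*N + 88*N*y (W(y, N) = 8*((11*y)*N + N) = 8*(11*N*y + N) = 8*(N + 11*N*y) = 8*N + 88*N*y)
W(192, -212)*M(4) = (8*(-212)*(1 + 11*192))*4 = (8*(-212)*(1 + 2112))*4 = (8*(-212)*2113)*4 = -3583648*4 = -14334592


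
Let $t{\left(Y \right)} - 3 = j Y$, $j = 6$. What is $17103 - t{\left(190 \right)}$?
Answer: $15960$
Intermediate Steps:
$t{\left(Y \right)} = 3 + 6 Y$
$17103 - t{\left(190 \right)} = 17103 - \left(3 + 6 \cdot 190\right) = 17103 - \left(3 + 1140\right) = 17103 - 1143 = 15960$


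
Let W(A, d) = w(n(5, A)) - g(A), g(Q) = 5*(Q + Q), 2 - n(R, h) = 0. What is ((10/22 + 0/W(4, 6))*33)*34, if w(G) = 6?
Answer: 510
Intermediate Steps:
n(R, h) = 2 (n(R, h) = 2 - 1*0 = 2 + 0 = 2)
g(Q) = 10*Q (g(Q) = 5*(2*Q) = 10*Q)
W(A, d) = 6 - 10*A
((10/22 + 0/W(4, 6))*33)*34 = ((10/22 + 0/(6 - 10*4))*33)*34 = ((10*(1/22) + 0/(6 - 40))*33)*34 = ((5/11 + 0/(-34))*33)*34 = ((5/11 + 0*(-1/34))*33)*34 = ((5/11 + 0)*33)*34 = ((5/11)*33)*34 = 15*34 = 510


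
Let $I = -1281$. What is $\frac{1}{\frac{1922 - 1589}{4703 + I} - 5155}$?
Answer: $- \frac{3422}{17640077} \approx -0.00019399$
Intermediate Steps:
$\frac{1}{\frac{1922 - 1589}{4703 + I} - 5155} = \frac{1}{\frac{1922 - 1589}{4703 - 1281} - 5155} = \frac{1}{\frac{333}{3422} - 5155} = \frac{1}{- \frac{17640077}{3422}} = - \frac{3422}{17640077}$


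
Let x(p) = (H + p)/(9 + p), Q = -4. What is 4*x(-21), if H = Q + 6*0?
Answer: 25/3 ≈ 8.3333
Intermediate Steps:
H = -4 (H = -4 + 6*0 = -4 + 0 = -4)
x(p) = (-4 + p)/(9 + p)
4*x(-21) = 4*((-4 - 21)/(9 - 21)) = 4*(-25/(-12)) = 4*(-1/12*(-25)) = 4*(25/12) = 25/3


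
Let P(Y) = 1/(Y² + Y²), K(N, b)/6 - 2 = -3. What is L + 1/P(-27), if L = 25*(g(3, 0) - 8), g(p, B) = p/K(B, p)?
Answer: 2491/2 ≈ 1245.5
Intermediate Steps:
K(N, b) = -6 (K(N, b) = 12 + 6*(-3) = 12 - 18 = -6)
P(Y) = 1/(2*Y²)
g(p, B) = -p/6 (g(p, B) = p/(-6) = p*(-⅙) = -p/6)
L = -425/2 (L = 25*(-⅙*3 - 8) = 25*(-½ - 8) = 25*(-17/2) = -425/2 ≈ -212.50)
L + 1/P(-27) = -425/2 + 1/((½)/(-27)²) = -425/2 + 1/((½)*(1/729)) = -425/2 + 1/(1/1458) = -425/2 + 1458 = 2491/2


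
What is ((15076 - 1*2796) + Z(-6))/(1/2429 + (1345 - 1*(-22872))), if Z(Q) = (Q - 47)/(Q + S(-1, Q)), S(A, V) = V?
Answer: 358066177/705877128 ≈ 0.50726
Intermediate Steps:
Z(Q) = (-47 + Q)/(2*Q) (Z(Q) = (Q - 47)/(Q + Q) = (-47 + Q)/((2*Q)) = (-47 + Q)*(1/(2*Q)) = (-47 + Q)/(2*Q))
((15076 - 1*2796) + Z(-6))/(1/2429 + (1345 - 1*(-22872))) = ((15076 - 1*2796) + (½)*(-47 - 6)/(-6))/(1/2429 + (1345 - 1*(-22872))) = ((15076 - 2796) + (½)*(-⅙)*(-53))/(1/2429 + (1345 + 22872)) = (12280 + 53/12)/(1/2429 + 24217) = 147413/(12*(58823094/2429)) = (147413/12)*(2429/58823094) = 358066177/705877128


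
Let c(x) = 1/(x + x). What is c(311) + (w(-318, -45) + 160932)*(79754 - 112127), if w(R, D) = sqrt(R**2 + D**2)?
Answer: -3240527717591/622 - 97119*sqrt(11461) ≈ -5.2202e+9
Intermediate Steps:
c(x) = 1/(2*x)
w(R, D) = sqrt(D**2 + R**2)
c(311) + (w(-318, -45) + 160932)*(79754 - 112127) = (1/2)/311 + (sqrt((-45)**2 + (-318)**2) + 160932)*(79754 - 112127) = (1/2)*(1/311) + (sqrt(2025 + 101124) + 160932)*(-32373) = 1/622 + (sqrt(103149) + 160932)*(-32373) = 1/622 + (3*sqrt(11461) + 160932)*(-32373) = 1/622 + (160932 + 3*sqrt(11461))*(-32373) = 1/622 + (-5209851636 - 97119*sqrt(11461)) = -3240527717591/622 - 97119*sqrt(11461)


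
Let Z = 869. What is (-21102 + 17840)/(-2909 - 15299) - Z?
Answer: -7909745/9104 ≈ -868.82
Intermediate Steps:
(-21102 + 17840)/(-2909 - 15299) - Z = (-21102 + 17840)/(-2909 - 15299) - 1*869 = -3262/(-18208) - 869 = -3262*(-1/18208) - 869 = 1631/9104 - 869 = -7909745/9104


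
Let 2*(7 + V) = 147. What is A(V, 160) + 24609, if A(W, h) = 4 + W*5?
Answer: 49891/2 ≈ 24946.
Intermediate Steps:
V = 133/2 (V = -7 + (½)*147 = -7 + 147/2 = 133/2 ≈ 66.500)
A(W, h) = 4 + 5*W
A(V, 160) + 24609 = (4 + 5*(133/2)) + 24609 = (4 + 665/2) + 24609 = 673/2 + 24609 = 49891/2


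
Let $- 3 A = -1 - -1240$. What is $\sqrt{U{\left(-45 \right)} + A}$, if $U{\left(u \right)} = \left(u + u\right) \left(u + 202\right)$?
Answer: $i \sqrt{14543} \approx 120.59 i$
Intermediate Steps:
$A = -413$ ($A = - \frac{-1 - -1240}{3} = - \frac{-1 + 1240}{3} = \left(- \frac{1}{3}\right) 1239 = -413$)
$U{\left(u \right)} = 2 u \left(202 + u\right)$
$\sqrt{U{\left(-45 \right)} + A} = \sqrt{2 \left(-45\right) \left(202 - 45\right) - 413} = \sqrt{2 \left(-45\right) 157 - 413} = \sqrt{-14130 - 413} = \sqrt{-14543} = i \sqrt{14543}$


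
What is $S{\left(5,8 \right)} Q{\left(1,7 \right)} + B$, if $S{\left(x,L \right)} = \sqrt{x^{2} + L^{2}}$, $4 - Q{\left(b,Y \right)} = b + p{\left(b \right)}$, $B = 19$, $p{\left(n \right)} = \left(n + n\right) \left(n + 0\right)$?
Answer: $19 + \sqrt{89} \approx 28.434$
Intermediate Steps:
$p{\left(n \right)} = 2 n^{2}$ ($p{\left(n \right)} = 2 n n = 2 n^{2}$)
$Q{\left(b,Y \right)} = 4 - b - 2 b^{2}$ ($Q{\left(b,Y \right)} = 4 - \left(b + 2 b^{2}\right) = 4 - b - 2 b^{2}$)
$S{\left(x,L \right)} = \sqrt{L^{2} + x^{2}}$
$S{\left(5,8 \right)} Q{\left(1,7 \right)} + B = \sqrt{8^{2} + 5^{2}} \left(4 - 1 - 2 \cdot 1^{2}\right) + 19 = \sqrt{64 + 25} \left(4 - 1 - 2\right) + 19 = \sqrt{89} \left(4 - 1 - 2\right) + 19 = \sqrt{89} \cdot 1 + 19 = \sqrt{89} + 19 = 19 + \sqrt{89}$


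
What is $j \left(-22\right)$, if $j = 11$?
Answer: $-242$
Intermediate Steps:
$j \left(-22\right) = 11 \left(-22\right) = -242$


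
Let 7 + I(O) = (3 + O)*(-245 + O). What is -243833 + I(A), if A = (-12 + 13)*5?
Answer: -245760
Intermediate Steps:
A = 5 (A = 1*5 = 5)
I(O) = -7 + (-245 + O)*(3 + O) (I(O) = -7 + (3 + O)*(-245 + O) = -7 + (-245 + O)*(3 + O))
-243833 + I(A) = -243833 + (-742 + 5² - 242*5) = -243833 + (-742 + 25 - 1210) = -243833 - 1927 = -245760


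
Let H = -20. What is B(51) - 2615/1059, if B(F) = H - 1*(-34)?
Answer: 12211/1059 ≈ 11.531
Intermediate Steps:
B(F) = 14 (B(F) = -20 - 1*(-34) = -20 + 34 = 14)
B(51) - 2615/1059 = 14 - 2615/1059 = 12211/1059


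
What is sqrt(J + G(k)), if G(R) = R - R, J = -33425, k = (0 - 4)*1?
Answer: 5*I*sqrt(1337) ≈ 182.82*I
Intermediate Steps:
k = -4 (k = -4*1 = -4)
G(R) = 0
sqrt(J + G(k)) = sqrt(-33425 + 0) = sqrt(-33425) = 5*I*sqrt(1337)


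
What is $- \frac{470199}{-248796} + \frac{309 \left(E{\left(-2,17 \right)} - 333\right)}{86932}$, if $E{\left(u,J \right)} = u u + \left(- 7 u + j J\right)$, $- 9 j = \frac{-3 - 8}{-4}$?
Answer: $\frac{52619555}{69994608} \approx 0.75177$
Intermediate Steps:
$j = - \frac{11}{36}$ ($j = - \frac{\left(-3 - 8\right) \frac{1}{-4}}{9} = - \frac{\left(-3 - 8\right) \left(- \frac{1}{4}\right)}{9} = - \frac{\left(-11\right) \left(- \frac{1}{4}\right)}{9} = \left(- \frac{1}{9}\right) \frac{11}{4} = - \frac{11}{36} \approx -0.30556$)
$E{\left(u,J \right)} = u^{2} - 7 u - \frac{11 J}{36}$ ($E{\left(u,J \right)} = u u - \left(7 u + \frac{11 J}{36}\right) = u^{2} - \left(7 u + \frac{11 J}{36}\right) = u^{2} - 7 u - \frac{11 J}{36}$)
$- \frac{470199}{-248796} + \frac{309 \left(E{\left(-2,17 \right)} - 333\right)}{86932} = - \frac{470199}{-248796} + \frac{309 \left(\left(\left(-2\right)^{2} - -14 - \frac{187}{36}\right) - 333\right)}{86932} = \left(-470199\right) \left(- \frac{1}{248796}\right) + 309 \left(\left(4 + 14 - \frac{187}{36}\right) - 333\right) \frac{1}{86932} = \frac{156733}{82932} + 309 \left(\frac{461}{36} - 333\right) \frac{1}{86932} = \frac{156733}{82932} + 309 \left(- \frac{11527}{36}\right) \frac{1}{86932} = \frac{156733}{82932} - \frac{11527}{10128} = \frac{52619555}{69994608}$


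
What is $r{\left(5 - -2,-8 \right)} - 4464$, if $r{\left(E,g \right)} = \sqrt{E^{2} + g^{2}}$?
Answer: $-4464 + \sqrt{113} \approx -4453.4$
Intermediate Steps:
$r{\left(5 - -2,-8 \right)} - 4464 = \sqrt{\left(5 - -2\right)^{2} + \left(-8\right)^{2}} - 4464 = \sqrt{\left(5 + 2\right)^{2} + 64} - 4464 = \sqrt{7^{2} + 64} - 4464 = \sqrt{49 + 64} - 4464 = \sqrt{113} - 4464 = -4464 + \sqrt{113}$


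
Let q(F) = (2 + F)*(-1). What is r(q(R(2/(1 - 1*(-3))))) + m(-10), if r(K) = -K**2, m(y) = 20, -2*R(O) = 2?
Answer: 19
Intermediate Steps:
R(O) = -1 (R(O) = -1/2*2 = -1)
q(F) = -2 - F
r(q(R(2/(1 - 1*(-3))))) + m(-10) = -(-2 - 1*(-1))**2 + 20 = -(-2 + 1)**2 + 20 = -1*(-1)**2 + 20 = -1*1 + 20 = -1 + 20 = 19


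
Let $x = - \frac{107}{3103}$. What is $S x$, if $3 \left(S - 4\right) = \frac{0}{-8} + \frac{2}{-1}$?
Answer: $- \frac{10}{87} \approx -0.11494$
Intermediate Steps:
$S = \frac{10}{3}$ ($S = 4 + \frac{\frac{0}{-8} + \frac{2}{-1}}{3} = 4 + \frac{0 \left(- \frac{1}{8}\right) + 2 \left(-1\right)}{3} = 4 + \frac{0 - 2}{3} = 4 + \frac{1}{3} \left(-2\right) = 4 - \frac{2}{3} = \frac{10}{3} \approx 3.3333$)
$x = - \frac{1}{29}$ ($x = \left(-107\right) \frac{1}{3103} = - \frac{1}{29} \approx -0.034483$)
$S x = \frac{10}{3} \left(- \frac{1}{29}\right) = - \frac{10}{87}$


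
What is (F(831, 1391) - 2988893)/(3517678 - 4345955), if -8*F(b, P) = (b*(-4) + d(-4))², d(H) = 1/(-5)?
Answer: 874036241/165655400 ≈ 5.2762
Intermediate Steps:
d(H) = -⅕
F(b, P) = -(-⅕ - 4*b)²/8 (F(b, P) = -(b*(-4) - ⅕)²/8 = -(-4*b - ⅕)²/8 = -(-⅕ - 4*b)²/8)
(F(831, 1391) - 2988893)/(3517678 - 4345955) = (-(1 + 20*831)²/200 - 2988893)/(3517678 - 4345955) = (-(1 + 16620)²/200 - 2988893)/(-828277) = (-1/200*16621² - 2988893)*(-1/828277) = (-1/200*276257641 - 2988893)*(-1/828277) = (-276257641/200 - 2988893)*(-1/828277) = -874036241/200*(-1/828277) = 874036241/165655400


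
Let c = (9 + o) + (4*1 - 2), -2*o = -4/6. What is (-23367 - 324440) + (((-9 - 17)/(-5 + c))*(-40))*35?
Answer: -6499133/19 ≈ -3.4206e+5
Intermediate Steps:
o = ⅓ (o = -(-2)/6 = -½*(-⅔) = ⅓ ≈ 0.33333)
c = 34/3 (c = (9 + ⅓) + (4*1 - 2) = 28/3 + (4 - 2) = 28/3 + 2 = 34/3 ≈ 11.333)
(-23367 - 324440) + (((-9 - 17)/(-5 + c))*(-40))*35 = (-23367 - 324440) + (((-9 - 17)/(-5 + 34/3))*(-40))*35 = -347807 + (-26/19/3*(-40))*35 = -347807 + (-26*3/19*(-40))*35 = -347807 - 78/19*(-40)*35 = -347807 + (3120/19)*35 = -347807 + 109200/19 = -6499133/19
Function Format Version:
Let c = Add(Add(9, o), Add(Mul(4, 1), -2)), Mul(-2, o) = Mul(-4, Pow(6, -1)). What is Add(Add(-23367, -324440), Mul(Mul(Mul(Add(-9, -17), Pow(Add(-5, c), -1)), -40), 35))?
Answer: Rational(-6499133, 19) ≈ -3.4206e+5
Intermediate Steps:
o = Rational(1, 3) (o = Mul(Rational(-1, 2), Mul(-4, Pow(6, -1))) = Mul(Rational(-1, 2), Mul(-4, Rational(1, 6))) = Mul(Rational(-1, 2), Rational(-2, 3)) = Rational(1, 3) ≈ 0.33333)
c = Rational(34, 3) (c = Add(Add(9, Rational(1, 3)), Add(Mul(4, 1), -2)) = Add(Rational(28, 3), Add(4, -2)) = Add(Rational(28, 3), 2) = Rational(34, 3) ≈ 11.333)
Add(Add(-23367, -324440), Mul(Mul(Mul(Add(-9, -17), Pow(Add(-5, c), -1)), -40), 35)) = Add(Add(-23367, -324440), Mul(Mul(Mul(Add(-9, -17), Pow(Add(-5, Rational(34, 3)), -1)), -40), 35)) = Add(-347807, Mul(Mul(Mul(-26, Pow(Rational(19, 3), -1)), -40), 35)) = Add(-347807, Mul(Mul(Mul(-26, Rational(3, 19)), -40), 35)) = Add(-347807, Mul(Mul(Rational(-78, 19), -40), 35)) = Add(-347807, Mul(Rational(3120, 19), 35)) = Add(-347807, Rational(109200, 19)) = Rational(-6499133, 19)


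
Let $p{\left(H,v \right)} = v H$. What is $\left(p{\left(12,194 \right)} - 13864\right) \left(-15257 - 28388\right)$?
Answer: $503488720$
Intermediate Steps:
$p{\left(H,v \right)} = H v$
$\left(p{\left(12,194 \right)} - 13864\right) \left(-15257 - 28388\right) = \left(12 \cdot 194 - 13864\right) \left(-15257 - 28388\right) = \left(2328 - 13864\right) \left(-15257 - 28388\right) = \left(-11536\right) \left(-43645\right) = 503488720$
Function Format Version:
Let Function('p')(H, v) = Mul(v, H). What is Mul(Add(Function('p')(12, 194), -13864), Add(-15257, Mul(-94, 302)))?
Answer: 503488720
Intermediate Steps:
Function('p')(H, v) = Mul(H, v)
Mul(Add(Function('p')(12, 194), -13864), Add(-15257, Mul(-94, 302))) = Mul(Add(Mul(12, 194), -13864), Add(-15257, Mul(-94, 302))) = Mul(Add(2328, -13864), Add(-15257, -28388)) = Mul(-11536, -43645) = 503488720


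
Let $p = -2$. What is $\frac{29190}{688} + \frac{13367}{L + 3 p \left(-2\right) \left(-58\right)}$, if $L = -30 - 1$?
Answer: $\frac{6012317}{250088} \approx 24.041$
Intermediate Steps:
$L = -31$ ($L = -30 - 1 = -31$)
$\frac{29190}{688} + \frac{13367}{L + 3 p \left(-2\right) \left(-58\right)} = \frac{29190}{688} + \frac{13367}{-31 + 3 \left(-2\right) \left(-2\right) \left(-58\right)} = 29190 \cdot \frac{1}{688} + \frac{13367}{-31 + \left(-6\right) \left(-2\right) \left(-58\right)} = \frac{14595}{344} + \frac{13367}{-31 + 12 \left(-58\right)} = \frac{14595}{344} + \frac{13367}{-31 - 696} = \frac{14595}{344} + \frac{13367}{-727} = \frac{14595}{344} + 13367 \left(- \frac{1}{727}\right) = \frac{14595}{344} - \frac{13367}{727} = \frac{6012317}{250088}$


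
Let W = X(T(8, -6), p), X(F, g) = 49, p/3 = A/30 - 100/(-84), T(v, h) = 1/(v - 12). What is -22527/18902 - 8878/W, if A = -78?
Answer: -168915779/926198 ≈ -182.38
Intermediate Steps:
T(v, h) = 1/(-12 + v)
p = -148/35 (p = 3*(-78/30 - 100/(-84)) = 3*(-78*1/30 - 100*(-1/84)) = 3*(-13/5 + 25/21) = 3*(-148/105) = -148/35 ≈ -4.2286)
W = 49
-22527/18902 - 8878/W = -22527/18902 - 8878/49 = -168915779/926198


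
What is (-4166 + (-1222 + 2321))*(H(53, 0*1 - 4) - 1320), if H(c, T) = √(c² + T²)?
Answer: 4048440 - 15335*√113 ≈ 3.8854e+6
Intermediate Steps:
H(c, T) = √(T² + c²)
(-4166 + (-1222 + 2321))*(H(53, 0*1 - 4) - 1320) = (-4166 + (-1222 + 2321))*(√((0*1 - 4)² + 53²) - 1320) = (-4166 + 1099)*(√((0 - 4)² + 2809) - 1320) = -3067*(√((-4)² + 2809) - 1320) = -3067*(√(16 + 2809) - 1320) = -3067*(√2825 - 1320) = -3067*(5*√113 - 1320) = -3067*(-1320 + 5*√113) = 4048440 - 15335*√113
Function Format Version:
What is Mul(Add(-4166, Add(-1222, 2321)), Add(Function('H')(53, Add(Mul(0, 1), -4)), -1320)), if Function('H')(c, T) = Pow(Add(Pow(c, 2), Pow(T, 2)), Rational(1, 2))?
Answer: Add(4048440, Mul(-15335, Pow(113, Rational(1, 2)))) ≈ 3.8854e+6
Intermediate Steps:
Function('H')(c, T) = Pow(Add(Pow(T, 2), Pow(c, 2)), Rational(1, 2))
Mul(Add(-4166, Add(-1222, 2321)), Add(Function('H')(53, Add(Mul(0, 1), -4)), -1320)) = Mul(Add(-4166, Add(-1222, 2321)), Add(Pow(Add(Pow(Add(Mul(0, 1), -4), 2), Pow(53, 2)), Rational(1, 2)), -1320)) = Mul(Add(-4166, 1099), Add(Pow(Add(Pow(Add(0, -4), 2), 2809), Rational(1, 2)), -1320)) = Mul(-3067, Add(Pow(Add(Pow(-4, 2), 2809), Rational(1, 2)), -1320)) = Mul(-3067, Add(Pow(Add(16, 2809), Rational(1, 2)), -1320)) = Mul(-3067, Add(Pow(2825, Rational(1, 2)), -1320)) = Mul(-3067, Add(Mul(5, Pow(113, Rational(1, 2))), -1320)) = Mul(-3067, Add(-1320, Mul(5, Pow(113, Rational(1, 2))))) = Add(4048440, Mul(-15335, Pow(113, Rational(1, 2))))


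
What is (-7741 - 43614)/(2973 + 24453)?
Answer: -51355/27426 ≈ -1.8725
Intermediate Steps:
(-7741 - 43614)/(2973 + 24453) = -51355/27426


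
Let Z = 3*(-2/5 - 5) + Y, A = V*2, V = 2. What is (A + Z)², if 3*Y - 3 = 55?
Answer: 11449/225 ≈ 50.884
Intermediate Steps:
Y = 58/3 (Y = 1 + (⅓)*55 = 1 + 55/3 = 58/3 ≈ 19.333)
A = 4 (A = 2*2 = 4)
Z = 47/15 (Z = 3*(-2/5 - 5) + 58/3 = 3*(-2*⅕ - 5) + 58/3 = 3*(-⅖ - 5) + 58/3 = 3*(-27/5) + 58/3 = -81/5 + 58/3 = 47/15 ≈ 3.1333)
(A + Z)² = (4 + 47/15)² = (107/15)² = 11449/225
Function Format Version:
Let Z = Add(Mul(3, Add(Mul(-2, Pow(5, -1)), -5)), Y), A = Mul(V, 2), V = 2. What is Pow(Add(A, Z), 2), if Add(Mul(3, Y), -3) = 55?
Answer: Rational(11449, 225) ≈ 50.884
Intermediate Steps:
Y = Rational(58, 3) (Y = Add(1, Mul(Rational(1, 3), 55)) = Add(1, Rational(55, 3)) = Rational(58, 3) ≈ 19.333)
A = 4 (A = Mul(2, 2) = 4)
Z = Rational(47, 15) (Z = Add(Mul(3, Add(Mul(-2, Pow(5, -1)), -5)), Rational(58, 3)) = Add(Mul(3, Add(Mul(-2, Rational(1, 5)), -5)), Rational(58, 3)) = Add(Mul(3, Add(Rational(-2, 5), -5)), Rational(58, 3)) = Add(Mul(3, Rational(-27, 5)), Rational(58, 3)) = Add(Rational(-81, 5), Rational(58, 3)) = Rational(47, 15) ≈ 3.1333)
Pow(Add(A, Z), 2) = Pow(Add(4, Rational(47, 15)), 2) = Pow(Rational(107, 15), 2) = Rational(11449, 225)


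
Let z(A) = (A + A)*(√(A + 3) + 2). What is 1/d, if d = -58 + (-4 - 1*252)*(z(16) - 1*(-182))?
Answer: -31517/1349108370 + 2048*√19/674554185 ≈ -1.0127e-5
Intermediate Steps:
z(A) = 2*A*(2 + √(3 + A)) (z(A) = (2*A)*(√(3 + A) + 2) = (2*A)*(2 + √(3 + A)) = 2*A*(2 + √(3 + A)))
d = -63034 - 8192*√19 (d = -58 + (-4 - 1*252)*(2*16*(2 + √(3 + 16)) - 1*(-182)) = -58 + (-4 - 252)*(2*16*(2 + √19) + 182) = -58 - 256*((64 + 32*√19) + 182) = -58 - 256*(246 + 32*√19) = -58 + (-62976 - 8192*√19) = -63034 - 8192*√19 ≈ -98742.)
1/d = 1/(-63034 - 8192*√19)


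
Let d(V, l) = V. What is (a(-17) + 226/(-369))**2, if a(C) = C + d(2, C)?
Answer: 33189121/136161 ≈ 243.75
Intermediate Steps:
a(C) = 2 + C (a(C) = C + 2 = 2 + C)
(a(-17) + 226/(-369))**2 = ((2 - 17) + 226/(-369))**2 = (-15 + 226*(-1/369))**2 = (-15 - 226/369)**2 = (-5761/369)**2 = 33189121/136161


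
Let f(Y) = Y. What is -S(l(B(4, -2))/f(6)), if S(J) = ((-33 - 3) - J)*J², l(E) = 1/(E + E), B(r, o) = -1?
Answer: 431/1728 ≈ 0.24942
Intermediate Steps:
l(E) = 1/(2*E)
S(J) = J²*(-36 - J) (S(J) = (-36 - J)*J² = J²*(-36 - J))
-S(l(B(4, -2))/f(6)) = -(((½)/(-1))/6)²*(-36 - (½)/(-1)/6) = -(((½)*(-1))*(⅙))²*(-36 - (½)*(-1)/6) = -(-½*⅙)²*(-36 - (-1)/(2*6)) = -(-1/12)²*(-36 - 1*(-1/12)) = -(-36 + 1/12)/144 = -(-431)/(144*12) = -1*(-431/1728) = 431/1728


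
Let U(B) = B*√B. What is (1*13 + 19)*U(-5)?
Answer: -160*I*√5 ≈ -357.77*I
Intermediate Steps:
U(B) = B^(3/2)
(1*13 + 19)*U(-5) = (1*13 + 19)*(-5)^(3/2) = (13 + 19)*(-5*I*√5) = 32*(-5*I*√5) = -160*I*√5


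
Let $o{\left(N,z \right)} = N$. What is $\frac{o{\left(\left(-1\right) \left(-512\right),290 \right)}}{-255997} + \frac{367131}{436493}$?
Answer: $\frac{93760950191}{111740898521} \approx 0.83909$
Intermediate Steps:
$\frac{o{\left(\left(-1\right) \left(-512\right),290 \right)}}{-255997} + \frac{367131}{436493} = \frac{\left(-1\right) \left(-512\right)}{-255997} + \frac{367131}{436493} = 512 \left(- \frac{1}{255997}\right) + 367131 \cdot \frac{1}{436493} = - \frac{512}{255997} + \frac{367131}{436493} = \frac{93760950191}{111740898521}$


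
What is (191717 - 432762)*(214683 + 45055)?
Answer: -62608546210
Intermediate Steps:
(191717 - 432762)*(214683 + 45055) = -241045*259738 = -62608546210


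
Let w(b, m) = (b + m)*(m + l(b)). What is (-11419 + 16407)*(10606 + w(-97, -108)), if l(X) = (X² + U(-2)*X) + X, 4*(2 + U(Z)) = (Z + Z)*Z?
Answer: -9358555432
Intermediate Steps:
U(Z) = -2 + Z²/2 (U(Z) = -2 + ((Z + Z)*Z)/4 = -2 + ((2*Z)*Z)/4 = -2 + (2*Z²)/4 = -2 + Z²/2)
l(X) = X + X² (l(X) = (X² + (-2 + (½)*(-2)²)*X) + X = (X² + (-2 + (½)*4)*X) + X = (X² + (-2 + 2)*X) + X = (X² + 0*X) + X = (X² + 0) + X = X² + X = X + X²)
w(b, m) = (b + m)*(m + b*(1 + b))
(-11419 + 16407)*(10606 + w(-97, -108)) = (-11419 + 16407)*(10606 + ((-108)² - 97*(-108) + (-97)²*(1 - 97) - 97*(-108)*(1 - 97))) = 4988*(10606 + (11664 + 10476 + 9409*(-96) - 97*(-108)*(-96))) = 4988*(10606 + (11664 + 10476 - 903264 - 1005696)) = 4988*(10606 - 1886820) = 4988*(-1876214) = -9358555432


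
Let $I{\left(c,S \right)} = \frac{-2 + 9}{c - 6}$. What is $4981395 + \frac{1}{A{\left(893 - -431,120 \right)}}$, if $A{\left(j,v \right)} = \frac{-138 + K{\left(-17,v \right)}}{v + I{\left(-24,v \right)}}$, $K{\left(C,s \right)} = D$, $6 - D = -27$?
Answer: $\frac{15691390657}{3150} \approx 4.9814 \cdot 10^{6}$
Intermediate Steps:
$D = 33$ ($D = 6 - -27 = 6 + 27 = 33$)
$K{\left(C,s \right)} = 33$
$I{\left(c,S \right)} = \frac{7}{-6 + c}$
$A{\left(j,v \right)} = - \frac{105}{- \frac{7}{30} + v}$ ($A{\left(j,v \right)} = \frac{-138 + 33}{v + \frac{7}{-6 - 24}} = - \frac{105}{v + \frac{7}{-30}} = - \frac{105}{v + 7 \left(- \frac{1}{30}\right)} = - \frac{105}{v - \frac{7}{30}} = - \frac{105}{- \frac{7}{30} + v}$)
$4981395 + \frac{1}{A{\left(893 - -431,120 \right)}} = 4981395 + \frac{1}{\left(-3150\right) \frac{1}{-7 + 30 \cdot 120}} = 4981395 + \frac{1}{\left(-3150\right) \frac{1}{-7 + 3600}} = 4981395 + \frac{1}{\left(-3150\right) \frac{1}{3593}} = 4981395 + \frac{1}{- \frac{3150}{3593}} = 4981395 - \frac{3593}{3150} = \frac{15691390657}{3150}$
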